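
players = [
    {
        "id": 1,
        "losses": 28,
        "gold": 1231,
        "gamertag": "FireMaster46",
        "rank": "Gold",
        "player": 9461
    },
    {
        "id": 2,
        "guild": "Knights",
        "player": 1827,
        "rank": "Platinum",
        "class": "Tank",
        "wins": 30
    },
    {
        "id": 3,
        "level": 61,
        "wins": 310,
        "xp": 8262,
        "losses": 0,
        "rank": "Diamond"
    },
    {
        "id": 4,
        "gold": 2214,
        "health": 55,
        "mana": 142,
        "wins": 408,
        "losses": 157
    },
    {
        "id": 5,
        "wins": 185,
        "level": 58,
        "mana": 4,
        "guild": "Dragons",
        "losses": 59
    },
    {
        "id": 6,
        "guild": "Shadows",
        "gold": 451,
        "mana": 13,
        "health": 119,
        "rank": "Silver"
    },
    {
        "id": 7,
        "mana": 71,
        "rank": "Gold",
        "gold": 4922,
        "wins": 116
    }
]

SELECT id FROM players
[1, 2, 3, 4, 5, 6, 7]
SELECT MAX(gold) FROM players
4922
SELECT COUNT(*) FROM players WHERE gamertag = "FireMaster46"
1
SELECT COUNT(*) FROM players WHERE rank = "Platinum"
1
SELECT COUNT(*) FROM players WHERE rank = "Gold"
2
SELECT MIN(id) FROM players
1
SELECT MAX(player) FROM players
9461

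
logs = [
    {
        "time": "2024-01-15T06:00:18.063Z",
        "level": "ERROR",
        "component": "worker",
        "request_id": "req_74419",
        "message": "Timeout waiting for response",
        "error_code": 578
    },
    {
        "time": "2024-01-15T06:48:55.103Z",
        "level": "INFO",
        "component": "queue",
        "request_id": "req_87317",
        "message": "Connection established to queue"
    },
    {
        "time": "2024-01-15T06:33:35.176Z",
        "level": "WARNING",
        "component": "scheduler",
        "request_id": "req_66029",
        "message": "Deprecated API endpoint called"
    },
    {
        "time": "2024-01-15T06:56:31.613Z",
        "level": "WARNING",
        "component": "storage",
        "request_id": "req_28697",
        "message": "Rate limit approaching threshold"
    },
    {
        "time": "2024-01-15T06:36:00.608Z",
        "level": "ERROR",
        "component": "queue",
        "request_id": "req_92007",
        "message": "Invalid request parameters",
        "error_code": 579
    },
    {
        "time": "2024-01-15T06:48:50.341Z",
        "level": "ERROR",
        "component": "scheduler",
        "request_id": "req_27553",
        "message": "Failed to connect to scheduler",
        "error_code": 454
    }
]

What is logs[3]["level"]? "WARNING"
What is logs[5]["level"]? "ERROR"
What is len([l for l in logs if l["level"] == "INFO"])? 1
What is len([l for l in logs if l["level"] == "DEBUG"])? 0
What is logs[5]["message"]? "Failed to connect to scheduler"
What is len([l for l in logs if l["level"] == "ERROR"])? 3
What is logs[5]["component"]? "scheduler"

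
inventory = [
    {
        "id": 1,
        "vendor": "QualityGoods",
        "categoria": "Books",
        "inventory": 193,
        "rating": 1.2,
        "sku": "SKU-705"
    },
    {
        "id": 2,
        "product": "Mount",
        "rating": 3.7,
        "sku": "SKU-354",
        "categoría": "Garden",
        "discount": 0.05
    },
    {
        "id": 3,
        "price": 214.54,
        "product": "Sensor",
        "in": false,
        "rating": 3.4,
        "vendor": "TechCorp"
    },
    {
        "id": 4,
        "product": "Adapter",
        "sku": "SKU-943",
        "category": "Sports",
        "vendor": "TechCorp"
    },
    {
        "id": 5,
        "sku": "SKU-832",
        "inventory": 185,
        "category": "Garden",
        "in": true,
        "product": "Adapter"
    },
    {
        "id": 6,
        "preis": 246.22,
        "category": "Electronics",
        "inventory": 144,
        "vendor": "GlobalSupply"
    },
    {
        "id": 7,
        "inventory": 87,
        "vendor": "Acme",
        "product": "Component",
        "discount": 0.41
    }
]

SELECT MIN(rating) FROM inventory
1.2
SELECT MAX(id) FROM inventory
7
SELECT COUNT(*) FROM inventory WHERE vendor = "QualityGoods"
1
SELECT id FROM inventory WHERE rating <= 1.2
[1]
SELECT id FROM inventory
[1, 2, 3, 4, 5, 6, 7]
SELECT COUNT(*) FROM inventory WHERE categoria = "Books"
1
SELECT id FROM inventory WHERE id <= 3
[1, 2, 3]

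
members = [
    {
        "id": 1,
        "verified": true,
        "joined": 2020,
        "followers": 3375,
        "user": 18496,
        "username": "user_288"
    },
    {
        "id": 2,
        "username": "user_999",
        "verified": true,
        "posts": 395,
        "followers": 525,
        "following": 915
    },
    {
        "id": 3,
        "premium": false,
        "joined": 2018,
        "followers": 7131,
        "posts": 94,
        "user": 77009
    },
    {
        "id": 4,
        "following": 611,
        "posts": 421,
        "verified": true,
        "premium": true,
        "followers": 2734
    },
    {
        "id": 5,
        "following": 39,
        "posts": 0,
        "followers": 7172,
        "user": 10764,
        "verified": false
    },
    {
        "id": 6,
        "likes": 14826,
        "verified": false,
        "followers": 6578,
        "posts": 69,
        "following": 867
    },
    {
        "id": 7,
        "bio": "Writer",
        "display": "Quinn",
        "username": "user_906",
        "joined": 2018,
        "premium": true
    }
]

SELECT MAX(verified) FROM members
True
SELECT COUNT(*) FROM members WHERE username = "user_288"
1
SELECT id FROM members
[1, 2, 3, 4, 5, 6, 7]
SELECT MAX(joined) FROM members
2020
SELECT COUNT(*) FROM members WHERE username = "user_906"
1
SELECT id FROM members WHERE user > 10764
[1, 3]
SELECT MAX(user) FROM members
77009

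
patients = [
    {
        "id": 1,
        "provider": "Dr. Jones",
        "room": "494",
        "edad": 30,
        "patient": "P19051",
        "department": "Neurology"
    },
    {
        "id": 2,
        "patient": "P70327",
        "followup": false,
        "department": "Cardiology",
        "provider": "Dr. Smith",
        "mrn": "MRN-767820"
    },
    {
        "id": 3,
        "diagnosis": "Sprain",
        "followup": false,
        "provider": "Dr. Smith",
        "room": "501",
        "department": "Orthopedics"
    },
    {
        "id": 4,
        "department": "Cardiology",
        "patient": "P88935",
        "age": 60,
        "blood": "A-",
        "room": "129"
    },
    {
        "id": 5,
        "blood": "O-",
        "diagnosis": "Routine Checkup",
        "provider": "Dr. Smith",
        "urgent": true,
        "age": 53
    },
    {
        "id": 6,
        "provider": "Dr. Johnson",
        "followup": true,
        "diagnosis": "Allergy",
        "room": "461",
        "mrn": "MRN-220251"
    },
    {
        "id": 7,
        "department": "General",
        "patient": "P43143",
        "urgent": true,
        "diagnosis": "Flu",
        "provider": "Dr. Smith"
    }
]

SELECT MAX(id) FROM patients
7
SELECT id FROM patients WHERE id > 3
[4, 5, 6, 7]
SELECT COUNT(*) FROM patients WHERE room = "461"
1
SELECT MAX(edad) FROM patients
30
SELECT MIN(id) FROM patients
1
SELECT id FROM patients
[1, 2, 3, 4, 5, 6, 7]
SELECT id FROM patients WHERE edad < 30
[]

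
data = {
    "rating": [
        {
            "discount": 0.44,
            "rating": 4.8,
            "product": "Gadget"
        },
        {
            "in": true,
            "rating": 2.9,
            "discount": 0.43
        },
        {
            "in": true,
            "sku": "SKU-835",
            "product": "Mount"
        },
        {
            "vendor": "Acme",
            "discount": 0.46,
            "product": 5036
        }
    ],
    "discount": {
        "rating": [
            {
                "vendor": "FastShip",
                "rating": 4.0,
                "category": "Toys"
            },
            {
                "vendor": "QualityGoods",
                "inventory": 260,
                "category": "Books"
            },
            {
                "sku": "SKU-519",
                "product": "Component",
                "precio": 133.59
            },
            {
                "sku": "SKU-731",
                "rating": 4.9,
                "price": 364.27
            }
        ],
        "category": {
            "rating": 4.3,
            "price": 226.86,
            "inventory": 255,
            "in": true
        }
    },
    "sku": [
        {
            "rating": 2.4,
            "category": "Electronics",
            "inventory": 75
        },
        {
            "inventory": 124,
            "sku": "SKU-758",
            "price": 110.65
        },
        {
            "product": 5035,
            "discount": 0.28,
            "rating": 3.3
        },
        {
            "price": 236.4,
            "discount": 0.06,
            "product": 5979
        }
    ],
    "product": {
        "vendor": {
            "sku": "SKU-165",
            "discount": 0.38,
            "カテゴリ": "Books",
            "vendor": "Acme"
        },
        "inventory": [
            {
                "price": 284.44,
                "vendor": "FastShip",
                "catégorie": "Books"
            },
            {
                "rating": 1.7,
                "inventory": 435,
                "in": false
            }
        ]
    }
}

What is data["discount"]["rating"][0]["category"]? "Toys"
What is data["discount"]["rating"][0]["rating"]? 4.0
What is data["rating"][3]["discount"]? 0.46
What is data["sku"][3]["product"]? 5979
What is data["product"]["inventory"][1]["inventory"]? 435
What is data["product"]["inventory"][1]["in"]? False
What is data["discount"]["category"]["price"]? 226.86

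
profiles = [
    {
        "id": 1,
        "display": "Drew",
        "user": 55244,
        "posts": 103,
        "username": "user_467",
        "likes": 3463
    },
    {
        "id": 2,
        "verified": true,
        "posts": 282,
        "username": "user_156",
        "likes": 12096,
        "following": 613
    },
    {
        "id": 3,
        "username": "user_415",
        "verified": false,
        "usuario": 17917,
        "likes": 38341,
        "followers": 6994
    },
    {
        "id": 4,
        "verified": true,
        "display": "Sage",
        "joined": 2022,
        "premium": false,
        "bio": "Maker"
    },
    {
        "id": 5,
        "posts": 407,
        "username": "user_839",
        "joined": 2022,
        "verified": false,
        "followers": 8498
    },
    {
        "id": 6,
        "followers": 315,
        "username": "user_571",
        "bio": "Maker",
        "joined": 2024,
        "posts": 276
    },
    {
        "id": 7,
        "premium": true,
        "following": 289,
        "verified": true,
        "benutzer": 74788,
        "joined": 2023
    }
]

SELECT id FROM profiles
[1, 2, 3, 4, 5, 6, 7]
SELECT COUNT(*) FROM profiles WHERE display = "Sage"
1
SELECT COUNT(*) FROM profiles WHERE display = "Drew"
1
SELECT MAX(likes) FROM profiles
38341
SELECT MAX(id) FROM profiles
7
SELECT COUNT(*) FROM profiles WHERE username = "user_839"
1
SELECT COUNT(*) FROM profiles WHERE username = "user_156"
1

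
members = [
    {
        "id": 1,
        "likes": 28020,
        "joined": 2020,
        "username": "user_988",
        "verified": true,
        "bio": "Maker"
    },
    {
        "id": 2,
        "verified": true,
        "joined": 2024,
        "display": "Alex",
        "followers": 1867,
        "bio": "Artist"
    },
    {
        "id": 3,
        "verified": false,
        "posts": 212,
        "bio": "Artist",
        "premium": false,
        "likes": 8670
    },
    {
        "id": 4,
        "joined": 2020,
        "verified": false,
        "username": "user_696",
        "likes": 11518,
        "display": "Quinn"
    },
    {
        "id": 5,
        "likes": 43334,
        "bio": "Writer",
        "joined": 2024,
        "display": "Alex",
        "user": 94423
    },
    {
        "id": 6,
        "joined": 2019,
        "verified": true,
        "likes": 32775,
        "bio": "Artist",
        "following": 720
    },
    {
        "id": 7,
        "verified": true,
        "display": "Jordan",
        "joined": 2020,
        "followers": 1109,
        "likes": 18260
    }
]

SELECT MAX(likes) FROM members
43334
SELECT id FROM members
[1, 2, 3, 4, 5, 6, 7]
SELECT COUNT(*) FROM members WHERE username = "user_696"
1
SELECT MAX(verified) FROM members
True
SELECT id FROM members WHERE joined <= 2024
[1, 2, 4, 5, 6, 7]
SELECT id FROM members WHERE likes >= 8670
[1, 3, 4, 5, 6, 7]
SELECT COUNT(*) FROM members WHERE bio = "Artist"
3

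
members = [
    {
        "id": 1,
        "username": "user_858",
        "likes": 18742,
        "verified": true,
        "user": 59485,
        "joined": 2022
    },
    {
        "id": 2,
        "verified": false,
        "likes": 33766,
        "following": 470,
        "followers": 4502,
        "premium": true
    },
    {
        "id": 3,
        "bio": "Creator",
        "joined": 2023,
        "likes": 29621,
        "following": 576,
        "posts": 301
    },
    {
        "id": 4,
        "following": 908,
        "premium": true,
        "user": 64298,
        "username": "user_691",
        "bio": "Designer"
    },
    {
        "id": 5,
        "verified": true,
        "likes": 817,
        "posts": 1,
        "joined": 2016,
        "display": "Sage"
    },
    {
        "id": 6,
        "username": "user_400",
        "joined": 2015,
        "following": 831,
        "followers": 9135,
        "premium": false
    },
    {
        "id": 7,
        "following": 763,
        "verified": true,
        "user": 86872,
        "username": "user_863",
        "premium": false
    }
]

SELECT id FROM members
[1, 2, 3, 4, 5, 6, 7]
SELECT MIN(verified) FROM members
False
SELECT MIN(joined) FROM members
2015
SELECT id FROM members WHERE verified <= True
[1, 2, 5, 7]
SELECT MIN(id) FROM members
1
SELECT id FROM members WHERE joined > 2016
[1, 3]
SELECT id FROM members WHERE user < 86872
[1, 4]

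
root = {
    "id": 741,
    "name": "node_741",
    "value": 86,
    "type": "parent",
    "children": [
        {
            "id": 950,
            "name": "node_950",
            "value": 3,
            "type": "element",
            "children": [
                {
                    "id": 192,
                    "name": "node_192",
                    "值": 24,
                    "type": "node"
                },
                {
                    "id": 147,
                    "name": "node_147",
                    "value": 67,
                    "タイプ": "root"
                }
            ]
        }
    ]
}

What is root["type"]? "parent"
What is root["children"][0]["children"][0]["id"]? 192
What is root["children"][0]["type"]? "element"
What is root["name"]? "node_741"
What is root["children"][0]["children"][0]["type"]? "node"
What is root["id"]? 741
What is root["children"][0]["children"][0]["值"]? 24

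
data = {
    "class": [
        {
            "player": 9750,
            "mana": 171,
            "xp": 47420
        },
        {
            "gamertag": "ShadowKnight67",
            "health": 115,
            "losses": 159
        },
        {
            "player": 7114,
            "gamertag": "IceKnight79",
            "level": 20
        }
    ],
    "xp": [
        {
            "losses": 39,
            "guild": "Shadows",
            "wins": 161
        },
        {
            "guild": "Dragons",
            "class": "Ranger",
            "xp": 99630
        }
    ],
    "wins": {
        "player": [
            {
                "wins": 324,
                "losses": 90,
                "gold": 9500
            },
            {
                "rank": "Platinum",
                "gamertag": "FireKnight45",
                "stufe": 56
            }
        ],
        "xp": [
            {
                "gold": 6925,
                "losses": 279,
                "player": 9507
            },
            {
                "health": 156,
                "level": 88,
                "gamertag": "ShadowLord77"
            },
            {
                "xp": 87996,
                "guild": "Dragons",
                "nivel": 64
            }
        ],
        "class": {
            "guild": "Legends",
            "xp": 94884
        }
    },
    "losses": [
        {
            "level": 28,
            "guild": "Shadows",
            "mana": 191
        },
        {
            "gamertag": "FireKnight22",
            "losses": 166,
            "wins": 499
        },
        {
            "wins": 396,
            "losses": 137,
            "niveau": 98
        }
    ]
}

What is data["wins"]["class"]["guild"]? "Legends"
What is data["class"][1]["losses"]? 159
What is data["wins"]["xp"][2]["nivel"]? 64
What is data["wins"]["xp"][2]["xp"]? 87996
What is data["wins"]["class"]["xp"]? 94884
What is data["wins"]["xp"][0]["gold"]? 6925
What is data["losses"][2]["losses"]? 137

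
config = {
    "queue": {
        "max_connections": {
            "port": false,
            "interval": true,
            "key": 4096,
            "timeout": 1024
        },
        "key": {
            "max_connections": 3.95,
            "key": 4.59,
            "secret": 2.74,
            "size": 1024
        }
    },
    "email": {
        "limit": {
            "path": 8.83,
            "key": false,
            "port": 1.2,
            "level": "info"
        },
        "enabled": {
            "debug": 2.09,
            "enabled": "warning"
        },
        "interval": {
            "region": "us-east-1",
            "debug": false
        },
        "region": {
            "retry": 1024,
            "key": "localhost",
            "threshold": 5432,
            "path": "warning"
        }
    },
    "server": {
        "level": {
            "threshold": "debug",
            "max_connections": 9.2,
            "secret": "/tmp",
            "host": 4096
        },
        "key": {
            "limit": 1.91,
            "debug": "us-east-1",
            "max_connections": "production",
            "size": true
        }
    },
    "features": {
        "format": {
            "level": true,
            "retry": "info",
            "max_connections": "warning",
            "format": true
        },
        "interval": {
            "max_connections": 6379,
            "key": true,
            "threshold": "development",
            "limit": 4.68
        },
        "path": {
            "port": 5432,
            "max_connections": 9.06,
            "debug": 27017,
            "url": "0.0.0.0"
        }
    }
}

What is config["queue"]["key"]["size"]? 1024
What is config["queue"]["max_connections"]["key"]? 4096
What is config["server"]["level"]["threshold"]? "debug"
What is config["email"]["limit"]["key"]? False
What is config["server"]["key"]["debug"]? "us-east-1"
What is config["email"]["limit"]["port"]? 1.2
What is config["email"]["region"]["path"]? "warning"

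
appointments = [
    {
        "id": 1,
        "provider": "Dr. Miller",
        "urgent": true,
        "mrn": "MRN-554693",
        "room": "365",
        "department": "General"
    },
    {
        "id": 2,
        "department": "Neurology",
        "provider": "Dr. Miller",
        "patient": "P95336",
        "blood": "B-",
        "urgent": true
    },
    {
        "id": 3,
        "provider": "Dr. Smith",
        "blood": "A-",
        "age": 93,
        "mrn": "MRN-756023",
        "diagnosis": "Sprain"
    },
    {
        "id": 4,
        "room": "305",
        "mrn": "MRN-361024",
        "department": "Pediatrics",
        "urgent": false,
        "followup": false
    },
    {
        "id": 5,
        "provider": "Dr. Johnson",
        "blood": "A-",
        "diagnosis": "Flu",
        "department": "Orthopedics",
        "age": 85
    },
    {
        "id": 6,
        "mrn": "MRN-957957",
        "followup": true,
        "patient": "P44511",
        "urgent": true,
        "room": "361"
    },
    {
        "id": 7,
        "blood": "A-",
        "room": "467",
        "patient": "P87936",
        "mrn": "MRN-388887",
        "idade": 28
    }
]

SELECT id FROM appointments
[1, 2, 3, 4, 5, 6, 7]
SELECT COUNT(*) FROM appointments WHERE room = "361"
1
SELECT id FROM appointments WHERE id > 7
[]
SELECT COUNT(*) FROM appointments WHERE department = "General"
1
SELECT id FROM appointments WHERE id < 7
[1, 2, 3, 4, 5, 6]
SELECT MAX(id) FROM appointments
7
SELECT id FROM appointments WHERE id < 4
[1, 2, 3]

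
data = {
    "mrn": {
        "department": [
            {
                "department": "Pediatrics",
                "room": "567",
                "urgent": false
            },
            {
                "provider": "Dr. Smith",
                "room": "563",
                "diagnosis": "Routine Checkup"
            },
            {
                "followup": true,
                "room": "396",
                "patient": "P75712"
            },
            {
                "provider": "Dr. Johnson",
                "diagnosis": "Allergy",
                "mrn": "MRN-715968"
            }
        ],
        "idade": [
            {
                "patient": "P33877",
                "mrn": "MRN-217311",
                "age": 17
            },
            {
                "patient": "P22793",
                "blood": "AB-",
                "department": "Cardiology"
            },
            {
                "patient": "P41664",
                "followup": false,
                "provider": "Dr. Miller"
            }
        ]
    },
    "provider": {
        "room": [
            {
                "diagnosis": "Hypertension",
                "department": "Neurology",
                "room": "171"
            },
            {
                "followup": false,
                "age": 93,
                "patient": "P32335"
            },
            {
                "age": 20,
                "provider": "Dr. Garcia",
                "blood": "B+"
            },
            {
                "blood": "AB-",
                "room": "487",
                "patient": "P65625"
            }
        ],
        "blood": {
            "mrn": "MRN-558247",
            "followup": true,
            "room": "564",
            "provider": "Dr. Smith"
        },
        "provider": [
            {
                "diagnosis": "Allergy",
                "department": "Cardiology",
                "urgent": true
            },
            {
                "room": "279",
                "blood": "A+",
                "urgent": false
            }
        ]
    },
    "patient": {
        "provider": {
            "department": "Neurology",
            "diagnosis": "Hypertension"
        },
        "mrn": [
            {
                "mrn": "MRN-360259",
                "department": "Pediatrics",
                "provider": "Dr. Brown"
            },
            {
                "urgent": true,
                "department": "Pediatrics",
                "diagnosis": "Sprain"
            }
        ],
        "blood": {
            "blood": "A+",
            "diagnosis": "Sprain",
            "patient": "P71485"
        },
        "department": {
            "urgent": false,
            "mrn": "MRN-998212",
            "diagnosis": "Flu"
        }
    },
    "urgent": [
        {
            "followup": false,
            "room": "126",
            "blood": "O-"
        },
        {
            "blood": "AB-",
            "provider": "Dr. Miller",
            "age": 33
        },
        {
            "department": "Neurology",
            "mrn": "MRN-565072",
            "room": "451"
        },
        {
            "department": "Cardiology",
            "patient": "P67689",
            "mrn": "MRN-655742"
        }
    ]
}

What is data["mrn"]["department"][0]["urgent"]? False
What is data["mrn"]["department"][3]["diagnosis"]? "Allergy"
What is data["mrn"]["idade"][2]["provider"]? "Dr. Miller"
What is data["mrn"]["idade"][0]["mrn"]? "MRN-217311"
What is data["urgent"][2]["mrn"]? "MRN-565072"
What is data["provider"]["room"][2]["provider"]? "Dr. Garcia"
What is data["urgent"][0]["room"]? "126"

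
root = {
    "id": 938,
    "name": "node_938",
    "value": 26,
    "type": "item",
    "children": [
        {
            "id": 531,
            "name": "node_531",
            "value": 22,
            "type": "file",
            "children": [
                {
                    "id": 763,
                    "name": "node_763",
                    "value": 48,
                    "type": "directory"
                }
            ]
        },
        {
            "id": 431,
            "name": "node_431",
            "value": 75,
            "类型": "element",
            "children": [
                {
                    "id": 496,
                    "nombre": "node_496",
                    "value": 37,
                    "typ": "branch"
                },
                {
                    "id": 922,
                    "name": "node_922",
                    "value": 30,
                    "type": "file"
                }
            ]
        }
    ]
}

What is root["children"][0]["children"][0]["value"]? 48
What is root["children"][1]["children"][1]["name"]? "node_922"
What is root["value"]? 26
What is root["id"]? 938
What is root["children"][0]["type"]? "file"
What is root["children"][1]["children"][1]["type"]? "file"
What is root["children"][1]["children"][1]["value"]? 30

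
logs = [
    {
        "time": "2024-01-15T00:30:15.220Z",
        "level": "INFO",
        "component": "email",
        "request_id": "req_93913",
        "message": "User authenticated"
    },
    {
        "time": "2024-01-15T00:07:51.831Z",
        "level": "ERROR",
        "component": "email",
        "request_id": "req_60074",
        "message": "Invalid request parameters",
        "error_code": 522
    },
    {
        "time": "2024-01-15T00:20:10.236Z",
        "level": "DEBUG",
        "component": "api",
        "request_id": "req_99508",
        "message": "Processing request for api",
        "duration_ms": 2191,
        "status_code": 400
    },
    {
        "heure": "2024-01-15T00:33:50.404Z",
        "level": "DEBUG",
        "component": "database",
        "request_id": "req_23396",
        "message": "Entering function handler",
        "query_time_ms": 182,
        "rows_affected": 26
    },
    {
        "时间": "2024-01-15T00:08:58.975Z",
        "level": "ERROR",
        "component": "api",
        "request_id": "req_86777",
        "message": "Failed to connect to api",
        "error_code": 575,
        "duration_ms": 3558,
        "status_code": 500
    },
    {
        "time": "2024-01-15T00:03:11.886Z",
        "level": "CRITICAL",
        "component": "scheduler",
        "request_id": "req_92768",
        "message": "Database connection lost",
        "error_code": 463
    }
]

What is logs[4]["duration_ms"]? 3558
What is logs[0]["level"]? "INFO"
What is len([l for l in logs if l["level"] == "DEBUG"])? 2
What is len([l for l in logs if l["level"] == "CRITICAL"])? 1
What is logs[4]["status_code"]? 500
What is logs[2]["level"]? "DEBUG"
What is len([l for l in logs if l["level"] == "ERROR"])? 2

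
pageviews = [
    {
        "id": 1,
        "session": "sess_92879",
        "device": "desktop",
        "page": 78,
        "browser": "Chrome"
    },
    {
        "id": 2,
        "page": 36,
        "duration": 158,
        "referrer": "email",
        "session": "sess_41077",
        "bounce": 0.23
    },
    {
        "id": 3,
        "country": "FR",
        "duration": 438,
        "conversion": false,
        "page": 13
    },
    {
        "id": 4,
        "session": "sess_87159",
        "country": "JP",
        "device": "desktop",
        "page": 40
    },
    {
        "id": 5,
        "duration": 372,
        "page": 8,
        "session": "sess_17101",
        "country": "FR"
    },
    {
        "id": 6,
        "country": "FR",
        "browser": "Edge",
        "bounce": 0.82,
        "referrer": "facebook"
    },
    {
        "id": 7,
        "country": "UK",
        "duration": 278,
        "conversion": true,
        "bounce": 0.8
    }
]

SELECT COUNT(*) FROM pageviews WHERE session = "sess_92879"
1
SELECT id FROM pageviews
[1, 2, 3, 4, 5, 6, 7]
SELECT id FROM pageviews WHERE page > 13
[1, 2, 4]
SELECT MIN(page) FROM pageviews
8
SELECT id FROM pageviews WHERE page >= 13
[1, 2, 3, 4]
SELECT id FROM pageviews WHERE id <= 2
[1, 2]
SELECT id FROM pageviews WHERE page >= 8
[1, 2, 3, 4, 5]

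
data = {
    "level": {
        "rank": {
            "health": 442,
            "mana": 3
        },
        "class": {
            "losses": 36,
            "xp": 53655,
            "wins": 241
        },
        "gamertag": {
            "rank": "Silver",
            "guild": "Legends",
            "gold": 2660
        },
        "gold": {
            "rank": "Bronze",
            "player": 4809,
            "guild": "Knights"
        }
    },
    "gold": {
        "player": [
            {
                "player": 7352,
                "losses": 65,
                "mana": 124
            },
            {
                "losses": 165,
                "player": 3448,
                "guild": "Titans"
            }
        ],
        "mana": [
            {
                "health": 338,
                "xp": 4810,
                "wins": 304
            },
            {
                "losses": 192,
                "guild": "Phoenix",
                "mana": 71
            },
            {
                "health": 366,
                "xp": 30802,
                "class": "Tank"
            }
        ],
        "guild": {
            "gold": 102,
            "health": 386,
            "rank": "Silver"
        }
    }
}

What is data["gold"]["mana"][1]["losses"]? 192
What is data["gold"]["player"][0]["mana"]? 124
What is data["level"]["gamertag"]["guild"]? "Legends"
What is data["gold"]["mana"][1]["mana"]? 71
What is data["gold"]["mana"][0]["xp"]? 4810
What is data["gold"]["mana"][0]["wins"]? 304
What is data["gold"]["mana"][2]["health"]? 366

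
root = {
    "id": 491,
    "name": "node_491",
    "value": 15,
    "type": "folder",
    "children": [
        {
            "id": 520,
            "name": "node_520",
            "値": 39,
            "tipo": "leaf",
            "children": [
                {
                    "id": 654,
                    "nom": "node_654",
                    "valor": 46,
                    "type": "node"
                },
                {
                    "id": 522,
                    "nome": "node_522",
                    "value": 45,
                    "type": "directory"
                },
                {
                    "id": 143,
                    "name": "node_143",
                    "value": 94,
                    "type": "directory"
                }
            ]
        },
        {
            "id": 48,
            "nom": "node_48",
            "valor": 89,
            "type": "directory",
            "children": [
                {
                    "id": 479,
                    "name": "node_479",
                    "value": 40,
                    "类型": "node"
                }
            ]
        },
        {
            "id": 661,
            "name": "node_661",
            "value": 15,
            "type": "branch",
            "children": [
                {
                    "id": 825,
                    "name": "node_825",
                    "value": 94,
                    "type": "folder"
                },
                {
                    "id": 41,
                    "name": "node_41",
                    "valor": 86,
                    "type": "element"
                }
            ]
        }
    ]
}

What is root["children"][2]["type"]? "branch"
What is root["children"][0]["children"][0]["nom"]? "node_654"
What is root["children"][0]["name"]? "node_520"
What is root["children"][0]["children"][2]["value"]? 94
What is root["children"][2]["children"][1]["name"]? "node_41"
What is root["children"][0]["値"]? 39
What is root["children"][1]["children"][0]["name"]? "node_479"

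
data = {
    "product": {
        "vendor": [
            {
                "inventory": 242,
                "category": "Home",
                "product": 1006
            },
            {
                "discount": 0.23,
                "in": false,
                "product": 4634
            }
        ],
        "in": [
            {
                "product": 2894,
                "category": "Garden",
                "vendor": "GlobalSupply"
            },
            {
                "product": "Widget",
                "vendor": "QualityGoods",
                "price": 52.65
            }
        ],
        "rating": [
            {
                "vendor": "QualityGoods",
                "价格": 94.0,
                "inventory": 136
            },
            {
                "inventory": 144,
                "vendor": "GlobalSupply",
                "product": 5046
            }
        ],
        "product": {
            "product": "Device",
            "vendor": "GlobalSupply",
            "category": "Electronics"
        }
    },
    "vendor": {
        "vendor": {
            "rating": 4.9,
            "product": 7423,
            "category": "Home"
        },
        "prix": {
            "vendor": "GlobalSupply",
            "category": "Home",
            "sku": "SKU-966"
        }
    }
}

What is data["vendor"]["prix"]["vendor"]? "GlobalSupply"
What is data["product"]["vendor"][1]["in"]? False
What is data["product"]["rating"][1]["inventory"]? 144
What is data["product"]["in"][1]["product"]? "Widget"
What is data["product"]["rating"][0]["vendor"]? "QualityGoods"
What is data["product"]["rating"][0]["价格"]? 94.0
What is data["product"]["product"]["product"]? "Device"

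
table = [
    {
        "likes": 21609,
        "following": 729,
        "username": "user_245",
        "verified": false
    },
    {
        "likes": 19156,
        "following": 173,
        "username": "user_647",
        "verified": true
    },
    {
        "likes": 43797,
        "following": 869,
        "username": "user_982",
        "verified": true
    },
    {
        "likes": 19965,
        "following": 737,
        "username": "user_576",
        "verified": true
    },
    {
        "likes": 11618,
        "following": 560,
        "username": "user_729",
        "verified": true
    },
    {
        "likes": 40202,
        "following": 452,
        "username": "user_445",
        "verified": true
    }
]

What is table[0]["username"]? "user_245"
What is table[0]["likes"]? 21609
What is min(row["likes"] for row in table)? 11618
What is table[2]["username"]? "user_982"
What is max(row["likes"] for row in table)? 43797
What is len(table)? 6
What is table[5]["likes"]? 40202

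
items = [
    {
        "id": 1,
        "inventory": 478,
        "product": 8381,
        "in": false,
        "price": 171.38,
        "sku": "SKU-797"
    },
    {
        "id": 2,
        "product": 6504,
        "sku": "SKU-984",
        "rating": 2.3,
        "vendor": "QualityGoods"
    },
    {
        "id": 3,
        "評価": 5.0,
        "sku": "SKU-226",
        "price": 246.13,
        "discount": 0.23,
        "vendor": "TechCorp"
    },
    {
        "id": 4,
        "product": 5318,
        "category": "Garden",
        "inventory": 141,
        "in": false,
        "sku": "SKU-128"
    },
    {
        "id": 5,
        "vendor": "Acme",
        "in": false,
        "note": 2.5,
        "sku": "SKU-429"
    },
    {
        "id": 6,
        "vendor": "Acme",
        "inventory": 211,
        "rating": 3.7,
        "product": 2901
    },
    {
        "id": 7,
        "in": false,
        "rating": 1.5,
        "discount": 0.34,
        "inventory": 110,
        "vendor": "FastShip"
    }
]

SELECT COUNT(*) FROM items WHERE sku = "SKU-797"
1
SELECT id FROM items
[1, 2, 3, 4, 5, 6, 7]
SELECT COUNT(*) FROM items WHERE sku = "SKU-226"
1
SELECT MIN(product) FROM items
2901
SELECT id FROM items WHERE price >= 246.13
[3]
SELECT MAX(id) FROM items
7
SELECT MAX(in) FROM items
False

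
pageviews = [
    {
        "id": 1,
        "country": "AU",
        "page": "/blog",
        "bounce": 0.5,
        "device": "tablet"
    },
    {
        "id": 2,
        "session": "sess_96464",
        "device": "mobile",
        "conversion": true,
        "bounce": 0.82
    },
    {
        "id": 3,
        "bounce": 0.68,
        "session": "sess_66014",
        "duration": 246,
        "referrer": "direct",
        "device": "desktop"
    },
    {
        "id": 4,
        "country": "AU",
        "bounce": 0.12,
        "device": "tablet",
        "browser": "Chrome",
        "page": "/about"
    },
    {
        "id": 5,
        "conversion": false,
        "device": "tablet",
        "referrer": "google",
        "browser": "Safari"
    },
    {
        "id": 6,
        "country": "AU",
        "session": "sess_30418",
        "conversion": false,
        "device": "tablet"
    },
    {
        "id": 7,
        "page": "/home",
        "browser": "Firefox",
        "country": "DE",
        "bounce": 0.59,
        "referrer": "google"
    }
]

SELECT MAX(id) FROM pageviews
7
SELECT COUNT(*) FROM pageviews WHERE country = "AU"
3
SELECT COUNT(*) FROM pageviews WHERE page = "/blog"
1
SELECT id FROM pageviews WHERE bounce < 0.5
[4]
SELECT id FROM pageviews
[1, 2, 3, 4, 5, 6, 7]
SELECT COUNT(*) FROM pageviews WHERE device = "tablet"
4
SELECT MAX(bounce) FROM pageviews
0.82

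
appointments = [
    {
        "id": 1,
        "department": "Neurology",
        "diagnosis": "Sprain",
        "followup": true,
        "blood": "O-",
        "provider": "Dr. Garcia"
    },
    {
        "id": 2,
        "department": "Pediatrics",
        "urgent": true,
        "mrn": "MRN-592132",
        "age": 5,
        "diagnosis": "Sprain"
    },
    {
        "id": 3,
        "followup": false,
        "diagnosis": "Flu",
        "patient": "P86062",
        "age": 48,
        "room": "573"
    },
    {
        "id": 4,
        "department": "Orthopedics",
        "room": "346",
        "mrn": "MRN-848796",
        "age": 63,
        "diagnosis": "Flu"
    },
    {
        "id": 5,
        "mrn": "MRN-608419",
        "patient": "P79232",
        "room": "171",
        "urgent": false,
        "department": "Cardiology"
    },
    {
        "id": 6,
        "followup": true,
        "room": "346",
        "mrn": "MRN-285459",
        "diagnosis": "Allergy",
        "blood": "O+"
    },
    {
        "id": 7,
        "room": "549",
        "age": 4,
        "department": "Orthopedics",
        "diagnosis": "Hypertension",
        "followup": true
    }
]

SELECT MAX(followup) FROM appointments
True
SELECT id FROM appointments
[1, 2, 3, 4, 5, 6, 7]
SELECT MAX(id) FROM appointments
7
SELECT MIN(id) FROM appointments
1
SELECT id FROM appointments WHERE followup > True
[]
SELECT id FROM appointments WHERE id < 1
[]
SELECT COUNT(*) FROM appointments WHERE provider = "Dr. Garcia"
1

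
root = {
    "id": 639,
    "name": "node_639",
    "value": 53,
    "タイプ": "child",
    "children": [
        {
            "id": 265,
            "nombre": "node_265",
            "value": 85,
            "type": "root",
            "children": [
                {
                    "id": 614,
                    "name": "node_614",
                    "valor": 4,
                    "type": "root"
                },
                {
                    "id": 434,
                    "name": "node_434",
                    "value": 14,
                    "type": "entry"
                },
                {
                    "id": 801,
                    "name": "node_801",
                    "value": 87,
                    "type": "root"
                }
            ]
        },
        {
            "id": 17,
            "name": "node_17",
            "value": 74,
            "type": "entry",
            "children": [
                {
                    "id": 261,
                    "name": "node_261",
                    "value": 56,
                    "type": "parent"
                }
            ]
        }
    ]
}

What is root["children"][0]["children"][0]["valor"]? 4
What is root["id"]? 639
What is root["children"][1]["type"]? "entry"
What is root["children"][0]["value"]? 85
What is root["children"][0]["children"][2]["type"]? "root"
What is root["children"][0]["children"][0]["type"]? "root"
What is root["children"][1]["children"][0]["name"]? "node_261"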